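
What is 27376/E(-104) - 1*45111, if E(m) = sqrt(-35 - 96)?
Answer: -45111 - 27376*I*sqrt(131)/131 ≈ -45111.0 - 2391.9*I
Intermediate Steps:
E(m) = I*sqrt(131) (E(m) = sqrt(-131) = I*sqrt(131))
27376/E(-104) - 1*45111 = 27376/((I*sqrt(131))) - 1*45111 = 27376*(-I*sqrt(131)/131) - 45111 = -27376*I*sqrt(131)/131 - 45111 = -45111 - 27376*I*sqrt(131)/131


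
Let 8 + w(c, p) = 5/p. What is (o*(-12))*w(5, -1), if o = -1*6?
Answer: -936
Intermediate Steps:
o = -6
w(c, p) = -8 + 5/p
(o*(-12))*w(5, -1) = (-6*(-12))*(-8 + 5/(-1)) = 72*(-8 + 5*(-1)) = 72*(-8 - 5) = 72*(-13) = -936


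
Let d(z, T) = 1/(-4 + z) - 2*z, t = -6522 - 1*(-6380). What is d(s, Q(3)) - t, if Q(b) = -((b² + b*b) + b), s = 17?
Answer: 1405/13 ≈ 108.08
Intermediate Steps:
t = -142 (t = -6522 + 6380 = -142)
Q(b) = -b - 2*b² (Q(b) = -((b² + b²) + b) = -(2*b² + b) = -(b + 2*b²) = -b - 2*b²)
d(s, Q(3)) - t = (1 - 2*17² + 8*17)/(-4 + 17) - 1*(-142) = (1 - 2*289 + 136)/13 + 142 = (1 - 578 + 136)/13 + 142 = (1/13)*(-441) + 142 = -441/13 + 142 = 1405/13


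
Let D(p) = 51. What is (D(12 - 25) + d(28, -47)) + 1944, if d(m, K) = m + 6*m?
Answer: 2191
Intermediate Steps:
d(m, K) = 7*m
(D(12 - 25) + d(28, -47)) + 1944 = (51 + 7*28) + 1944 = (51 + 196) + 1944 = 247 + 1944 = 2191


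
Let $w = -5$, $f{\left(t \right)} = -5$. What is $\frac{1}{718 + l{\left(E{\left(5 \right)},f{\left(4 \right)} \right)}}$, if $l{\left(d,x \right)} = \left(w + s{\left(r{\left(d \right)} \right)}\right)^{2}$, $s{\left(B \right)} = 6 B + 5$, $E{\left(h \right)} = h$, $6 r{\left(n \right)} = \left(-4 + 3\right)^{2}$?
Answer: $\frac{1}{719} \approx 0.0013908$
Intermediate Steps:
$r{\left(n \right)} = \frac{1}{6}$ ($r{\left(n \right)} = \frac{\left(-4 + 3\right)^{2}}{6} = \frac{\left(-1\right)^{2}}{6} = \frac{1}{6} \cdot 1 = \frac{1}{6}$)
$s{\left(B \right)} = 5 + 6 B$
$l{\left(d,x \right)} = 1$ ($l{\left(d,x \right)} = \left(-5 + \left(5 + 6 \cdot \frac{1}{6}\right)\right)^{2} = \left(-5 + \left(5 + 1\right)\right)^{2} = \left(-5 + 6\right)^{2} = 1^{2} = 1$)
$\frac{1}{718 + l{\left(E{\left(5 \right)},f{\left(4 \right)} \right)}} = \frac{1}{718 + 1} = \frac{1}{719}$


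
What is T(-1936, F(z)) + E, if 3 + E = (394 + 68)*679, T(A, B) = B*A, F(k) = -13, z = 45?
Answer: 338863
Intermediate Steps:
T(A, B) = A*B
E = 313695 (E = -3 + (394 + 68)*679 = -3 + 462*679 = -3 + 313698 = 313695)
T(-1936, F(z)) + E = -1936*(-13) + 313695 = 25168 + 313695 = 338863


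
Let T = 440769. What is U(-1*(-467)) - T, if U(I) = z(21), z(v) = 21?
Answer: -440748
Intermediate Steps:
U(I) = 21
U(-1*(-467)) - T = 21 - 1*440769 = 21 - 440769 = -440748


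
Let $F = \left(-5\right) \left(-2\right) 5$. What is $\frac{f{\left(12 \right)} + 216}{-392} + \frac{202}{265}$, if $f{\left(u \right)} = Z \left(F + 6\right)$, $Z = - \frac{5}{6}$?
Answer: $\frac{25733}{77910} \approx 0.33029$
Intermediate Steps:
$F = 50$ ($F = 10 \cdot 5 = 50$)
$Z = - \frac{5}{6}$ ($Z = \left(-5\right) \frac{1}{6} = - \frac{5}{6} \approx -0.83333$)
$f{\left(u \right)} = - \frac{140}{3}$ ($f{\left(u \right)} = - \frac{5 \left(50 + 6\right)}{6} = \left(- \frac{5}{6}\right) 56 = - \frac{140}{3}$)
$\frac{f{\left(12 \right)} + 216}{-392} + \frac{202}{265} = \frac{- \frac{140}{3} + 216}{-392} + \frac{202}{265} = \frac{508}{3} \left(- \frac{1}{392}\right) + 202 \cdot \frac{1}{265} = - \frac{127}{294} + \frac{202}{265} = \frac{25733}{77910}$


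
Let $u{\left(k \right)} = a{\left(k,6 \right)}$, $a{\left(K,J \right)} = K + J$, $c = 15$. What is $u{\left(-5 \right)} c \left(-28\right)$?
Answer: $-420$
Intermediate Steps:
$a{\left(K,J \right)} = J + K$
$u{\left(k \right)} = 6 + k$
$u{\left(-5 \right)} c \left(-28\right) = \left(6 - 5\right) 15 \left(-28\right) = 1 \cdot 15 \left(-28\right) = 15 \left(-28\right) = -420$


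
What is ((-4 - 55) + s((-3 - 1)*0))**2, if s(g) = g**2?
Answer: 3481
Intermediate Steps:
((-4 - 55) + s((-3 - 1)*0))**2 = ((-4 - 55) + ((-3 - 1)*0)**2)**2 = (-59 + (-4*0)**2)**2 = (-59 + 0**2)**2 = (-59 + 0)**2 = (-59)**2 = 3481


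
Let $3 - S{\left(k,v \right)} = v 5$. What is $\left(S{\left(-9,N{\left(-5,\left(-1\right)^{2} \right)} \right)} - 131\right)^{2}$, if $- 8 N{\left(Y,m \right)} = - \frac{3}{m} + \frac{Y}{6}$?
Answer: $\frac{39175081}{2304} \approx 17003.0$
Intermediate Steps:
$N{\left(Y,m \right)} = - \frac{Y}{48} + \frac{3}{8 m}$ ($N{\left(Y,m \right)} = - \frac{- \frac{3}{m} + \frac{Y}{6}}{8} = - \frac{Y}{48} + \frac{3}{8 m}$)
$S{\left(k,v \right)} = 3 - 5 v$ ($S{\left(k,v \right)} = 3 - v 5 = 3 - 5 v$)
$\left(S{\left(-9,N{\left(-5,\left(-1\right)^{2} \right)} \right)} - 131\right)^{2} = \left(\left(3 - 5 \frac{18 - - 5 \left(-1\right)^{2}}{48 \left(-1\right)^{2}}\right) - 131\right)^{2} = \left(\left(3 - 5 \frac{18 - \left(-5\right) 1}{48 \cdot 1}\right) - 131\right)^{2} = \left(\left(3 - 5 \cdot \frac{1}{48} \cdot 1 \left(18 + 5\right)\right) - 131\right)^{2} = \left(\left(3 - 5 \cdot \frac{1}{48} \cdot 1 \cdot 23\right) - 131\right)^{2} = \left(\left(3 - \frac{115}{48}\right) - 131\right)^{2} = \left(\frac{29}{48} - 131\right)^{2} = \left(- \frac{6259}{48}\right)^{2} = \frac{39175081}{2304}$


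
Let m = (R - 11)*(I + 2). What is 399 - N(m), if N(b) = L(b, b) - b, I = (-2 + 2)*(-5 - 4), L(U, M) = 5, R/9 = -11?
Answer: 174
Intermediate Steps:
R = -99 (R = 9*(-11) = -99)
I = 0 (I = 0*(-9) = 0)
m = -220 (m = (-99 - 11)*(0 + 2) = -110*2 = -220)
N(b) = 5 - b
399 - N(m) = 399 - (5 - 1*(-220)) = 399 - (5 + 220) = 399 - 1*225 = 399 - 225 = 174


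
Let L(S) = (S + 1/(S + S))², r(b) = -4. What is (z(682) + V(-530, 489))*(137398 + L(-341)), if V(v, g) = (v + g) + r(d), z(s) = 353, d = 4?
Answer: 825948594247/10571 ≈ 7.8134e+7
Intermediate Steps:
V(v, g) = -4 + g + v (V(v, g) = (v + g) - 4 = (g + v) - 4 = -4 + g + v)
L(S) = (S + 1/(2*S))²
(z(682) + V(-530, 489))*(137398 + L(-341)) = (353 + (-4 + 489 - 530))*(137398 + (¼)*(1 + 2*(-341)²)²/(-341)²) = (353 - 45)*(137398 + (¼)*(1/116281)*(1 + 2*116281)²) = 308*(137398 + (¼)*(1/116281)*(1 + 232562)²) = 308*(137398 + (¼)*(1/116281)*232563²) = 308*(137398 + (¼)*(1/116281)*54085548969) = 308*(137398 + 54085548969/465124) = 308*(117992656321/465124) = 825948594247/10571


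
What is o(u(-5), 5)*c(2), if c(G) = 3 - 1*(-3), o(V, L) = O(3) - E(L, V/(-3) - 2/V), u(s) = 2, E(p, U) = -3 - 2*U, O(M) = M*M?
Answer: 52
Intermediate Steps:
O(M) = M²
o(V, L) = 12 - 4/V - 2*V/3 (o(V, L) = 3² - (-3 - 2*(V/(-3) - 2/V)) = 9 - (-3 - 2*(V*(-⅓) - 2/V)) = 9 - (-3 - 2*(-V/3 - 2/V)) = 9 - (-3 - 2*(-2/V - V/3)) = 9 - (-3 + (4/V + 2*V/3)) = 9 - (-3 + 4/V + 2*V/3) = 9 + (3 - 4/V - 2*V/3) = 12 - 4/V - 2*V/3)
c(G) = 6 (c(G) = 3 + 3 = 6)
o(u(-5), 5)*c(2) = (12 - 4/2 - ⅔*2)*6 = (12 - 4*½ - 4/3)*6 = (12 - 2 - 4/3)*6 = (26/3)*6 = 52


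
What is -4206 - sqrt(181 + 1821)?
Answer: -4206 - sqrt(2002) ≈ -4250.7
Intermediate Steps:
-4206 - sqrt(181 + 1821) = -4206 - sqrt(2002)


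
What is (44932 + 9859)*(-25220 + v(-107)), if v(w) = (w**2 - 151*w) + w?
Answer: 124868689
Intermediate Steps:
v(w) = w**2 - 150*w
(44932 + 9859)*(-25220 + v(-107)) = (44932 + 9859)*(-25220 - 107*(-150 - 107)) = 54791*(-25220 - 107*(-257)) = 54791*(-25220 + 27499) = 54791*2279 = 124868689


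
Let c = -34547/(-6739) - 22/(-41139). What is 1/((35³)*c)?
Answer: 39605103/8705935907375 ≈ 4.5492e-6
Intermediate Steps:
c = 1421377291/277235721 (c = -34547*(-1/6739) - 22*(-1/41139) = 34547/6739 + 22/41139 = 1421377291/277235721 ≈ 5.1270)
1/((35³)*c) = 1/((35³)*(1421377291/277235721)) = (277235721/1421377291)/42875 = (1/42875)*(277235721/1421377291) = 39605103/8705935907375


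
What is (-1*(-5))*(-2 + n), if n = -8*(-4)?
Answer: 150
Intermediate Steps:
n = 32
(-1*(-5))*(-2 + n) = (-1*(-5))*(-2 + 32) = 5*30 = 150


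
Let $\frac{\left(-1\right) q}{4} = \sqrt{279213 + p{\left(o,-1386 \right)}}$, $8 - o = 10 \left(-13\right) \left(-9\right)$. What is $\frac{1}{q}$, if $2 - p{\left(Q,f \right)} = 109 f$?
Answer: $- \frac{\sqrt{430289}}{1721156} \approx -0.00038112$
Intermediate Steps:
$o = -1162$ ($o = 8 - 10 \left(-13\right) \left(-9\right) = 8 - \left(-130\right) \left(-9\right) = 8 - 1170 = -1162$)
$p{\left(Q,f \right)} = 2 - 109 f$
$q = - 4 \sqrt{430289}$ ($q = - 4 \sqrt{279213 + \left(2 - -151074\right)} = - 4 \sqrt{279213 + \left(2 + 151074\right)} = - 4 \sqrt{279213 + 151076} = - 4 \sqrt{430289} \approx -2623.9$)
$\frac{1}{q} = \frac{1}{\left(-4\right) \sqrt{430289}} = - \frac{\sqrt{430289}}{1721156}$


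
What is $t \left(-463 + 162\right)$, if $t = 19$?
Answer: $-5719$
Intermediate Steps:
$t \left(-463 + 162\right) = 19 \left(-463 + 162\right) = 19 \left(-301\right) = -5719$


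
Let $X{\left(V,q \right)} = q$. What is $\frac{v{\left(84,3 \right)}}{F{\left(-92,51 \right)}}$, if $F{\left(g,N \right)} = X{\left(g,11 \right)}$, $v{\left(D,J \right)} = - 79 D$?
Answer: $- \frac{6636}{11} \approx -603.27$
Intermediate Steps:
$F{\left(g,N \right)} = 11$
$\frac{v{\left(84,3 \right)}}{F{\left(-92,51 \right)}} = \frac{\left(-79\right) 84}{11} = \left(-6636\right) \frac{1}{11} = - \frac{6636}{11}$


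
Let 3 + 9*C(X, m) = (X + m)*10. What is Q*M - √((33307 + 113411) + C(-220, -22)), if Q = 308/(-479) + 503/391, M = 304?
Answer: 36634736/187289 - √1318039/3 ≈ -187.08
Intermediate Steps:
C(X, m) = -⅓ + 10*X/9 + 10*m/9 (C(X, m) = -⅓ + ((X + m)*10)/9 = -⅓ + (10*X + 10*m)/9 = -⅓ + (10*X/9 + 10*m/9) = -⅓ + 10*X/9 + 10*m/9)
Q = 120509/187289 (Q = 308*(-1/479) + 503*(1/391) = -308/479 + 503/391 = 120509/187289 ≈ 0.64344)
Q*M - √((33307 + 113411) + C(-220, -22)) = (120509/187289)*304 - √((33307 + 113411) + (-⅓ + (10/9)*(-220) + (10/9)*(-22))) = 36634736/187289 - √(146718 + (-⅓ - 2200/9 - 220/9)) = 36634736/187289 - √(146718 - 2423/9) = 36634736/187289 - √(1318039/9) = 36634736/187289 - √1318039/3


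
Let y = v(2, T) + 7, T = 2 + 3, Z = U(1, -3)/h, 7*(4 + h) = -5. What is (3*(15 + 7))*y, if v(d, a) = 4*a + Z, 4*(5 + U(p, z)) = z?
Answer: 3725/2 ≈ 1862.5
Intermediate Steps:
h = -33/7 (h = -4 + (⅐)*(-5) = -4 - 5/7 = -33/7 ≈ -4.7143)
U(p, z) = -5 + z/4
Z = 161/132 (Z = (-5 + (¼)*(-3))/(-33/7) = (-5 - ¾)*(-7/33) = -23/4*(-7/33) = 161/132 ≈ 1.2197)
T = 5
v(d, a) = 161/132 + 4*a (v(d, a) = 4*a + 161/132 = 161/132 + 4*a)
y = 3725/132 (y = (161/132 + 4*5) + 7 = (161/132 + 20) + 7 = 2801/132 + 7 = 3725/132 ≈ 28.220)
(3*(15 + 7))*y = (3*(15 + 7))*(3725/132) = (3*22)*(3725/132) = 66*(3725/132) = 3725/2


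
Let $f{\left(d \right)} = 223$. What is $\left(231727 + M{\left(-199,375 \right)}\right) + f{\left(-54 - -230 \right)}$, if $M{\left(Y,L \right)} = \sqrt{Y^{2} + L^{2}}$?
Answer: $231950 + \sqrt{180226} \approx 2.3237 \cdot 10^{5}$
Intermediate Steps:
$M{\left(Y,L \right)} = \sqrt{L^{2} + Y^{2}}$
$\left(231727 + M{\left(-199,375 \right)}\right) + f{\left(-54 - -230 \right)} = \left(231727 + \sqrt{375^{2} + \left(-199\right)^{2}}\right) + 223 = \left(231727 + \sqrt{140625 + 39601}\right) + 223 = \left(231727 + \sqrt{180226}\right) + 223 = 231950 + \sqrt{180226}$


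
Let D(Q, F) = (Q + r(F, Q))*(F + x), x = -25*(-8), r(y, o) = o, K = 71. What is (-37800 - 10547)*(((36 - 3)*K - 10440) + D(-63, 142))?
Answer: 2474834583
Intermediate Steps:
x = 200
D(Q, F) = 2*Q*(200 + F) (D(Q, F) = (Q + Q)*(F + 200) = (2*Q)*(200 + F) = 2*Q*(200 + F))
(-37800 - 10547)*(((36 - 3)*K - 10440) + D(-63, 142)) = (-37800 - 10547)*(((36 - 3)*71 - 10440) + 2*(-63)*(200 + 142)) = -48347*((33*71 - 10440) + 2*(-63)*342) = -48347*((2343 - 10440) - 43092) = -48347*(-8097 - 43092) = -48347*(-51189) = 2474834583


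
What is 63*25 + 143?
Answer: 1718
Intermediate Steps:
63*25 + 143 = 1575 + 143 = 1718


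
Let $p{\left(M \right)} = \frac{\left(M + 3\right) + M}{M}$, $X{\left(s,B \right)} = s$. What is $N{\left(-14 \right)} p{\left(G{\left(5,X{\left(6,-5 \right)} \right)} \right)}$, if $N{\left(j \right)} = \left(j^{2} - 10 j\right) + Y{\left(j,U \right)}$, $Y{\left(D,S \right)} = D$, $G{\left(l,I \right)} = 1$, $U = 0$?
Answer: $1610$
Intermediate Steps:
$p{\left(M \right)} = \frac{3 + 2 M}{M}$ ($p{\left(M \right)} = \frac{\left(3 + M\right) + M}{M} = \frac{3 + 2 M}{M}$)
$N{\left(j \right)} = j^{2} - 9 j$ ($N{\left(j \right)} = \left(j^{2} - 10 j\right) + j = j^{2} - 9 j$)
$N{\left(-14 \right)} p{\left(G{\left(5,X{\left(6,-5 \right)} \right)} \right)} = - 14 \left(-9 - 14\right) \left(2 + \frac{3}{1}\right) = \left(-14\right) \left(-23\right) \left(2 + 3 \cdot 1\right) = 322 \left(2 + 3\right) = 322 \cdot 5 = 1610$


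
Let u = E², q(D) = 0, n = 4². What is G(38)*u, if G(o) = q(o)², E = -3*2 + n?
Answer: 0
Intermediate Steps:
n = 16
E = 10 (E = -3*2 + 16 = -6 + 16 = 10)
G(o) = 0 (G(o) = 0² = 0)
u = 100 (u = 10² = 100)
G(38)*u = 0*100 = 0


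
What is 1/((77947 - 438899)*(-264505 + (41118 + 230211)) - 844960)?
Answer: -1/2463981408 ≈ -4.0585e-10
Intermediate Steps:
1/((77947 - 438899)*(-264505 + (41118 + 230211)) - 844960) = 1/(-360952*(-264505 + 271329) - 844960) = 1/(-360952*6824 - 844960) = 1/(-2463136448 - 844960) = 1/(-2463981408) = -1/2463981408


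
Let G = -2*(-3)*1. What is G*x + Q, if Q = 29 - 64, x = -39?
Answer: -269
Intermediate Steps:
Q = -35
G = 6 (G = 6*1 = 6)
G*x + Q = 6*(-39) - 35 = -234 - 35 = -269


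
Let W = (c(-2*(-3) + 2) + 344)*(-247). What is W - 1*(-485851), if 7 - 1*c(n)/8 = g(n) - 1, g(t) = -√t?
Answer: 385075 - 3952*√2 ≈ 3.7949e+5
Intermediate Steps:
c(n) = 64 + 8*√n (c(n) = 56 - 8*(-√n - 1) = 56 - 8*(-1 - √n) = 56 + (8 + 8*√n) = 64 + 8*√n)
W = -100776 - 3952*√2 (W = ((64 + 8*√(-2*(-3) + 2)) + 344)*(-247) = ((64 + 8*√(6 + 2)) + 344)*(-247) = ((64 + 8*√8) + 344)*(-247) = ((64 + 8*(2*√2)) + 344)*(-247) = ((64 + 16*√2) + 344)*(-247) = (408 + 16*√2)*(-247) = -100776 - 3952*√2 ≈ -1.0637e+5)
W - 1*(-485851) = (-100776 - 3952*√2) - 1*(-485851) = (-100776 - 3952*√2) + 485851 = 385075 - 3952*√2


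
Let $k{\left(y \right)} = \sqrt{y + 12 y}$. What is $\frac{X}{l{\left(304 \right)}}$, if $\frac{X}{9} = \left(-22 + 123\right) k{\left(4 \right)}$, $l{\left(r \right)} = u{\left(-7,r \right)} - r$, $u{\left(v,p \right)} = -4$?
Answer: $- \frac{909 \sqrt{13}}{154} \approx -21.282$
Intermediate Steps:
$k{\left(y \right)} = \sqrt{13} \sqrt{y}$ ($k{\left(y \right)} = \sqrt{13 y} = \sqrt{13} \sqrt{y}$)
$l{\left(r \right)} = -4 - r$
$X = 1818 \sqrt{13}$ ($X = 9 \left(-22 + 123\right) \sqrt{13} \sqrt{4} = 9 \cdot 101 \sqrt{13} \cdot 2 = 9 \cdot 101 \cdot 2 \sqrt{13} = 9 \cdot 202 \sqrt{13} = 1818 \sqrt{13} \approx 6554.9$)
$\frac{X}{l{\left(304 \right)}} = \frac{1818 \sqrt{13}}{-4 - 304} = \frac{1818 \sqrt{13}}{-308} = 1818 \sqrt{13} \left(- \frac{1}{308}\right) = - \frac{909 \sqrt{13}}{154}$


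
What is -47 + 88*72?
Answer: 6289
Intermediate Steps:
-47 + 88*72 = -47 + 6336 = 6289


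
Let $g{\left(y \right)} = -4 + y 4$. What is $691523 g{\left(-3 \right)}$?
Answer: $-11064368$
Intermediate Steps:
$g{\left(y \right)} = -4 + 4 y$
$691523 g{\left(-3 \right)} = 691523 \left(-4 + 4 \left(-3\right)\right) = 691523 \left(-4 - 12\right) = 691523 \left(-16\right) = -11064368$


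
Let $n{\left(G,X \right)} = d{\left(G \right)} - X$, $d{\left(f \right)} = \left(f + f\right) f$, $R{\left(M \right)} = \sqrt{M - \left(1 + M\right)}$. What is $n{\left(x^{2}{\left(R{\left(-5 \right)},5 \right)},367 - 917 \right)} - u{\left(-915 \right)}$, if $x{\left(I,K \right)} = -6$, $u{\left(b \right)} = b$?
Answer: $4057$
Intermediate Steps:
$R{\left(M \right)} = i$ ($R{\left(M \right)} = \sqrt{-1} = i$)
$d{\left(f \right)} = 2 f^{2}$ ($d{\left(f \right)} = 2 f f = 2 f^{2}$)
$n{\left(G,X \right)} = - X + 2 G^{2}$ ($n{\left(G,X \right)} = 2 G^{2} - X = - X + 2 G^{2}$)
$n{\left(x^{2}{\left(R{\left(-5 \right)},5 \right)},367 - 917 \right)} - u{\left(-915 \right)} = \left(- (367 - 917) + 2 \left(\left(-6\right)^{2}\right)^{2}\right) - -915 = \left(- (367 - 917) + 2 \cdot 36^{2}\right) + 915 = \left(\left(-1\right) \left(-550\right) + 2 \cdot 1296\right) + 915 = \left(550 + 2592\right) + 915 = 3142 + 915 = 4057$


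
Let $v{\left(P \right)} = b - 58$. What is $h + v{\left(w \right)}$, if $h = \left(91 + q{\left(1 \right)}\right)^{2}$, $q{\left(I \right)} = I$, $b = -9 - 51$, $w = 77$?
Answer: $8346$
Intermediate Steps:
$b = -60$ ($b = -9 - 51 = -60$)
$v{\left(P \right)} = -118$ ($v{\left(P \right)} = -60 - 58 = -118$)
$h = 8464$ ($h = \left(91 + 1\right)^{2} = 92^{2} = 8464$)
$h + v{\left(w \right)} = 8464 - 118 = 8346$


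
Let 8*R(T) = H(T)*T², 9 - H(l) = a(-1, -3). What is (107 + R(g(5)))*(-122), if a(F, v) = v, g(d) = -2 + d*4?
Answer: -72346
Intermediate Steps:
g(d) = -2 + 4*d
H(l) = 12 (H(l) = 9 - 1*(-3) = 9 + 3 = 12)
R(T) = 3*T²/2 (R(T) = (12*T²)/8 = 3*T²/2)
(107 + R(g(5)))*(-122) = (107 + 3*(-2 + 4*5)²/2)*(-122) = (107 + 3*(-2 + 20)²/2)*(-122) = (107 + (3/2)*18²)*(-122) = (107 + (3/2)*324)*(-122) = (107 + 486)*(-122) = 593*(-122) = -72346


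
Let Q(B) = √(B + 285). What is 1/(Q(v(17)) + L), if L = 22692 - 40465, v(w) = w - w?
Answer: -17773/315879244 - √285/315879244 ≈ -5.6319e-5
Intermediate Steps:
v(w) = 0
Q(B) = √(285 + B)
L = -17773
1/(Q(v(17)) + L) = 1/(√(285 + 0) - 17773) = 1/(√285 - 17773) = 1/(-17773 + √285)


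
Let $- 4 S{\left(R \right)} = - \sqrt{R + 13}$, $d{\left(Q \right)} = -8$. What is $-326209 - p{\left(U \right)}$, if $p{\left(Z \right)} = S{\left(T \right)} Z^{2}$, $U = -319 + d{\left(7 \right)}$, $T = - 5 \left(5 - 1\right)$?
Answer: $-326209 - \frac{106929 i \sqrt{7}}{4} \approx -3.2621 \cdot 10^{5} - 70727.0 i$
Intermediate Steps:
$T = -20$ ($T = \left(-5\right) 4 = -20$)
$U = -327$ ($U = -319 - 8 = -327$)
$S{\left(R \right)} = \frac{\sqrt{13 + R}}{4}$ ($S{\left(R \right)} = - \frac{\left(-1\right) \sqrt{R + 13}}{4} = - \frac{\left(-1\right) \sqrt{13 + R}}{4} = \frac{\sqrt{13 + R}}{4}$)
$p{\left(Z \right)} = \frac{i \sqrt{7} Z^{2}}{4}$ ($p{\left(Z \right)} = \frac{\sqrt{13 - 20}}{4} Z^{2} = \frac{\sqrt{-7}}{4} Z^{2} = \frac{i \sqrt{7}}{4} Z^{2} = \frac{i \sqrt{7} Z^{2}}{4}$)
$-326209 - p{\left(U \right)} = -326209 - \frac{i \sqrt{7} \left(-327\right)^{2}}{4} = -326209 - \frac{1}{4} i \sqrt{7} \cdot 106929 = -326209 - \frac{106929 i \sqrt{7}}{4}$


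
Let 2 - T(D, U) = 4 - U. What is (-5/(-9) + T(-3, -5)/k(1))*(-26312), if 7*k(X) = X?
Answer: 11472032/9 ≈ 1.2747e+6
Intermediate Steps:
T(D, U) = -2 + U (T(D, U) = 2 - (4 - U) = 2 + (-4 + U) = -2 + U)
k(X) = X/7
(-5/(-9) + T(-3, -5)/k(1))*(-26312) = (-5/(-9) + (-2 - 5)/(((⅐)*1)))*(-26312) = (-5*(-⅑) - 7/⅐)*(-26312) = (5/9 - 7*7)*(-26312) = (5/9 - 49)*(-26312) = -436/9*(-26312) = 11472032/9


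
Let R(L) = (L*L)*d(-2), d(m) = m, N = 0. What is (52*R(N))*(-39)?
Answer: 0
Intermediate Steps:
R(L) = -2*L² (R(L) = (L*L)*(-2) = L²*(-2) = -2*L²)
(52*R(N))*(-39) = (52*(-2*0²))*(-39) = (52*(-2*0))*(-39) = (52*0)*(-39) = 0*(-39) = 0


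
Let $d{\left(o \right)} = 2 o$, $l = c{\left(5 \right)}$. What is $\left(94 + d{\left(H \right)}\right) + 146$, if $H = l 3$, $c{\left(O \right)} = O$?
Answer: $270$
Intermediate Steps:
$l = 5$
$H = 15$ ($H = 5 \cdot 3 = 15$)
$\left(94 + d{\left(H \right)}\right) + 146 = \left(94 + 2 \cdot 15\right) + 146 = \left(94 + 30\right) + 146 = 124 + 146 = 270$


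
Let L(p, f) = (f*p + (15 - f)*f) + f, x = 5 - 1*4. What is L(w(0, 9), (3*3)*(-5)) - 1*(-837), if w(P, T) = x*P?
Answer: -1908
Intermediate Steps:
x = 1 (x = 5 - 4 = 1)
w(P, T) = P (w(P, T) = 1*P = P)
L(p, f) = f + f*p + f*(15 - f) (L(p, f) = (f*p + f*(15 - f)) + f = f + f*p + f*(15 - f))
L(w(0, 9), (3*3)*(-5)) - 1*(-837) = ((3*3)*(-5))*(16 + 0 - 3*3*(-5)) - 1*(-837) = (9*(-5))*(16 + 0 - 9*(-5)) + 837 = -45*(16 + 0 - 1*(-45)) + 837 = -45*(16 + 0 + 45) + 837 = -45*61 + 837 = -2745 + 837 = -1908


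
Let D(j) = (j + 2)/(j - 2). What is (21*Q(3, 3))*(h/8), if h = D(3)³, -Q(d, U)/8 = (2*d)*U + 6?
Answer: -63000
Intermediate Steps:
D(j) = (2 + j)/(-2 + j)
Q(d, U) = -48 - 16*U*d (Q(d, U) = -8*((2*d)*U + 6) = -8*(2*U*d + 6) = -8*(6 + 2*U*d) = -48 - 16*U*d)
h = 125 (h = ((2 + 3)/(-2 + 3))³ = (5/1)³ = (1*5)³ = 5³ = 125)
(21*Q(3, 3))*(h/8) = (21*(-48 - 16*3*3))*(125/8) = (21*(-48 - 144))*(125*(⅛)) = (21*(-192))*(125/8) = -4032*125/8 = -63000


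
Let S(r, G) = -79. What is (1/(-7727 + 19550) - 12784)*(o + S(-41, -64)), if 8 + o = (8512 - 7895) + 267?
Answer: -120462749107/11823 ≈ -1.0189e+7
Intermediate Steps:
o = 876 (o = -8 + ((8512 - 7895) + 267) = -8 + (617 + 267) = -8 + 884 = 876)
(1/(-7727 + 19550) - 12784)*(o + S(-41, -64)) = (1/(-7727 + 19550) - 12784)*(876 - 79) = (1/11823 - 12784)*797 = -151145231/11823*797 = -120462749107/11823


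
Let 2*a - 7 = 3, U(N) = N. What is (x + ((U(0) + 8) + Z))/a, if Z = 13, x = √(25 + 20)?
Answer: 21/5 + 3*√5/5 ≈ 5.5416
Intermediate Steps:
a = 5 (a = 7/2 + (½)*3 = 7/2 + 3/2 = 5)
x = 3*√5 (x = √45 = 3*√5 ≈ 6.7082)
(x + ((U(0) + 8) + Z))/a = (3*√5 + ((0 + 8) + 13))/5 = (3*√5 + (8 + 13))/5 = (3*√5 + 21)/5 = (21 + 3*√5)/5 = 21/5 + 3*√5/5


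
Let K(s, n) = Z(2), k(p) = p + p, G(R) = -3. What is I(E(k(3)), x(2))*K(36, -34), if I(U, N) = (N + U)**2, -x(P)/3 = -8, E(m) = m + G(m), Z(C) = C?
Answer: 1458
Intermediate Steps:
k(p) = 2*p
K(s, n) = 2
E(m) = -3 + m (E(m) = m - 3 = -3 + m)
x(P) = 24 (x(P) = -3*(-8) = 24)
I(E(k(3)), x(2))*K(36, -34) = (24 + (-3 + 2*3))**2*2 = (24 + (-3 + 6))**2*2 = (24 + 3)**2*2 = 27**2*2 = 729*2 = 1458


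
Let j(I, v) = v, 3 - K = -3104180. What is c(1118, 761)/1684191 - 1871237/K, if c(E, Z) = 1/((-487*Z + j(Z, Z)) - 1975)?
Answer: -1171801509138374390/1943893971758815413 ≈ -0.60281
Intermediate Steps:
K = 3104183 (K = 3 - 1*(-3104180) = 3 + 3104180 = 3104183)
c(E, Z) = 1/(-1975 - 486*Z) (c(E, Z) = 1/((-487*Z + Z) - 1975) = 1/(-486*Z - 1975) = 1/(-1975 - 486*Z))
c(1118, 761)/1684191 - 1871237/K = -1/(1975 + 486*761)/1684191 - 1871237/3104183 = -1/(1975 + 369846)*(1/1684191) - 1871237*1/3104183 = -1/371821*(1/1684191) - 1871237/3104183 = -1*1/371821*(1/1684191) - 1871237/3104183 = -1/371821*1/1684191 - 1871237/3104183 = -1/626217581811 - 1871237/3104183 = -1171801509138374390/1943893971758815413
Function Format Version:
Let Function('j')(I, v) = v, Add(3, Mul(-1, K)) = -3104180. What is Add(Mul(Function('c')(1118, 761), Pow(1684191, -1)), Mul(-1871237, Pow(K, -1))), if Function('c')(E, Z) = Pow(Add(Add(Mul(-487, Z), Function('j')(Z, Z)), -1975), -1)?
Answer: Rational(-1171801509138374390, 1943893971758815413) ≈ -0.60281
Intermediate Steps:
K = 3104183 (K = Add(3, Mul(-1, -3104180)) = Add(3, 3104180) = 3104183)
Function('c')(E, Z) = Pow(Add(-1975, Mul(-486, Z)), -1) (Function('c')(E, Z) = Pow(Add(Add(Mul(-487, Z), Z), -1975), -1) = Pow(Add(Mul(-486, Z), -1975), -1) = Pow(Add(-1975, Mul(-486, Z)), -1))
Add(Mul(Function('c')(1118, 761), Pow(1684191, -1)), Mul(-1871237, Pow(K, -1))) = Add(Mul(Mul(-1, Pow(Add(1975, Mul(486, 761)), -1)), Pow(1684191, -1)), Mul(-1871237, Pow(3104183, -1))) = Add(Mul(Mul(-1, Pow(Add(1975, 369846), -1)), Rational(1, 1684191)), Mul(-1871237, Rational(1, 3104183))) = Add(Mul(Mul(-1, Pow(371821, -1)), Rational(1, 1684191)), Rational(-1871237, 3104183)) = Add(Mul(Mul(-1, Rational(1, 371821)), Rational(1, 1684191)), Rational(-1871237, 3104183)) = Add(Mul(Rational(-1, 371821), Rational(1, 1684191)), Rational(-1871237, 3104183)) = Add(Rational(-1, 626217581811), Rational(-1871237, 3104183)) = Rational(-1171801509138374390, 1943893971758815413)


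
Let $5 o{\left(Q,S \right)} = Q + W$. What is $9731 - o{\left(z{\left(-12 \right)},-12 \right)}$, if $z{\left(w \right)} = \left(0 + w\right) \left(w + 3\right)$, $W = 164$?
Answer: $\frac{48383}{5} \approx 9676.6$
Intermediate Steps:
$z{\left(w \right)} = w \left(3 + w\right)$
$o{\left(Q,S \right)} = \frac{164}{5} + \frac{Q}{5}$ ($o{\left(Q,S \right)} = \frac{Q + 164}{5} = \frac{164 + Q}{5} = \frac{164}{5} + \frac{Q}{5}$)
$9731 - o{\left(z{\left(-12 \right)},-12 \right)} = 9731 - \left(\frac{164}{5} + \frac{\left(-12\right) \left(3 - 12\right)}{5}\right) = 9731 - \left(\frac{164}{5} + \frac{\left(-12\right) \left(-9\right)}{5}\right) = 9731 - \left(\frac{164}{5} + \frac{1}{5} \cdot 108\right) = 9731 - \left(\frac{164}{5} + \frac{108}{5}\right) = 9731 - \frac{272}{5} = \frac{48383}{5}$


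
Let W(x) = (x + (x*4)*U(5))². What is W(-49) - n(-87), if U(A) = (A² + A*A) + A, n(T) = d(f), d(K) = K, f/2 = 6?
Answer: 117267229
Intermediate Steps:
f = 12 (f = 2*6 = 12)
n(T) = 12
U(A) = A + 2*A² (U(A) = (A² + A²) + A = 2*A² + A = A + 2*A²)
W(x) = 48841*x² (W(x) = (x + (x*4)*(5*(1 + 2*5)))² = (x + (4*x)*(5*(1 + 10)))² = (x + (4*x)*(5*11))² = (x + (4*x)*55)² = (x + 220*x)² = (221*x)² = 48841*x²)
W(-49) - n(-87) = 48841*(-49)² - 1*12 = 48841*2401 - 12 = 117267241 - 12 = 117267229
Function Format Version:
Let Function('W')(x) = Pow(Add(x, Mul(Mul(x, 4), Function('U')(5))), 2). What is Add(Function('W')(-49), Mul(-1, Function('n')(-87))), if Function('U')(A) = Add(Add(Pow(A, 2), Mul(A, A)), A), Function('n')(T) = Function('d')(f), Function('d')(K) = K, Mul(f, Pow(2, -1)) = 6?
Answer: 117267229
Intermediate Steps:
f = 12 (f = Mul(2, 6) = 12)
Function('n')(T) = 12
Function('U')(A) = Add(A, Mul(2, Pow(A, 2))) (Function('U')(A) = Add(Add(Pow(A, 2), Pow(A, 2)), A) = Add(Mul(2, Pow(A, 2)), A) = Add(A, Mul(2, Pow(A, 2))))
Function('W')(x) = Mul(48841, Pow(x, 2)) (Function('W')(x) = Pow(Add(x, Mul(Mul(x, 4), Mul(5, Add(1, Mul(2, 5))))), 2) = Pow(Add(x, Mul(Mul(4, x), Mul(5, Add(1, 10)))), 2) = Pow(Add(x, Mul(Mul(4, x), Mul(5, 11))), 2) = Pow(Add(x, Mul(Mul(4, x), 55)), 2) = Pow(Add(x, Mul(220, x)), 2) = Pow(Mul(221, x), 2) = Mul(48841, Pow(x, 2)))
Add(Function('W')(-49), Mul(-1, Function('n')(-87))) = Add(Mul(48841, Pow(-49, 2)), Mul(-1, 12)) = Add(Mul(48841, 2401), -12) = Add(117267241, -12) = 117267229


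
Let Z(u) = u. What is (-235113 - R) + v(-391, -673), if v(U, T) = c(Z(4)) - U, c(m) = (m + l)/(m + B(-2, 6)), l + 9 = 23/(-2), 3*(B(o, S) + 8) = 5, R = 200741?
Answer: -6096383/14 ≈ -4.3546e+5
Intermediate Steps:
B(o, S) = -19/3 (B(o, S) = -8 + (⅓)*5 = -8 + 5/3 = -19/3)
l = -41/2 (l = -9 + 23/(-2) = -9 + 23*(-½) = -9 - 23/2 = -41/2 ≈ -20.500)
c(m) = (-41/2 + m)/(-19/3 + m) (c(m) = (m - 41/2)/(m - 19/3) = (-41/2 + m)/(-19/3 + m))
v(U, T) = 99/14 - U (v(U, T) = 3*(-41 + 2*4)/(2*(-19 + 3*4)) - U = 3*(-41 + 8)/(2*(-19 + 12)) - U = (3/2)*(-33)/(-7) - U = (3/2)*(-⅐)*(-33) - U = 99/14 - U)
(-235113 - R) + v(-391, -673) = (-235113 - 1*200741) + (99/14 - 1*(-391)) = (-235113 - 200741) + (99/14 + 391) = -435854 + 5573/14 = -6096383/14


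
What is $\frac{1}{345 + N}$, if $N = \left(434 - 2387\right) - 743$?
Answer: $- \frac{1}{2351} \approx -0.00042535$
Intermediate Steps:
$N = -2696$ ($N = -1953 - 743 = -2696$)
$\frac{1}{345 + N} = \frac{1}{345 - 2696} = \frac{1}{-2351} = - \frac{1}{2351}$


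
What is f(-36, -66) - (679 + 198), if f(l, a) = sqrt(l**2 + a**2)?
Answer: -877 + 6*sqrt(157) ≈ -801.82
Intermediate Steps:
f(l, a) = sqrt(a**2 + l**2)
f(-36, -66) - (679 + 198) = sqrt((-66)**2 + (-36)**2) - (679 + 198) = sqrt(4356 + 1296) - 1*877 = sqrt(5652) - 877 = 6*sqrt(157) - 877 = -877 + 6*sqrt(157)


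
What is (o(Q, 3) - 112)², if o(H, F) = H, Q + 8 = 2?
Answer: 13924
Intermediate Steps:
Q = -6 (Q = -8 + 2 = -6)
(o(Q, 3) - 112)² = (-6 - 112)² = (-118)² = 13924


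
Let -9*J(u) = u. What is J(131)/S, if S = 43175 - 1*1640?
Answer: -131/373815 ≈ -0.00035044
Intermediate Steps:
J(u) = -u/9
S = 41535 (S = 43175 - 1640 = 41535)
J(131)/S = -1/9*131/41535 = -131/9*1/41535 = -131/373815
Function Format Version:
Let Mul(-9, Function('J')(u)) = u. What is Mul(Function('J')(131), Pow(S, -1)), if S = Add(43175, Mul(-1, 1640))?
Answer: Rational(-131, 373815) ≈ -0.00035044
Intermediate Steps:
Function('J')(u) = Mul(Rational(-1, 9), u)
S = 41535 (S = Add(43175, -1640) = 41535)
Mul(Function('J')(131), Pow(S, -1)) = Mul(Mul(Rational(-1, 9), 131), Pow(41535, -1)) = Mul(Rational(-131, 9), Rational(1, 41535)) = Rational(-131, 373815)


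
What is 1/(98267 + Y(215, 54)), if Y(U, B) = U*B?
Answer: 1/109877 ≈ 9.1011e-6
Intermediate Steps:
Y(U, B) = B*U
1/(98267 + Y(215, 54)) = 1/(98267 + 54*215) = 1/(98267 + 11610) = 1/109877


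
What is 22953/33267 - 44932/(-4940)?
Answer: 10308594/1053455 ≈ 9.7855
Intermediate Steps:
22953/33267 - 44932/(-4940) = 22953*(1/33267) - 44932*(-1/4940) = 7651/11089 + 11233/1235 = 10308594/1053455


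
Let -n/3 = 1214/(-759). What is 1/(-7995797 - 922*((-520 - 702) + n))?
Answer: -253/1739004897 ≈ -1.4549e-7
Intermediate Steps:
n = 1214/253 (n = -3642/(-759) = -3642*(-1)/759 = -3*(-1214/759) = 1214/253 ≈ 4.7984)
1/(-7995797 - 922*((-520 - 702) + n)) = 1/(-7995797 - 922*((-520 - 702) + 1214/253)) = 1/(-7995797 - 922*(-1222 + 1214/253)) = 1/(-7995797 - 922*(-307952/253)) = 1/(-7995797 + 283931744/253) = 1/(-1739004897/253) = -253/1739004897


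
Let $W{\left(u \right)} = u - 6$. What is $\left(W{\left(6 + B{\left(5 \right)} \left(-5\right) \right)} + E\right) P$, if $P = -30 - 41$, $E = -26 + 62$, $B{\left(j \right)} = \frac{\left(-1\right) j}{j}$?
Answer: $-2911$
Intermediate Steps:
$B{\left(j \right)} = -1$
$W{\left(u \right)} = -6 + u$ ($W{\left(u \right)} = u - 6 = -6 + u$)
$E = 36$
$P = -71$ ($P = -30 - 41 = -71$)
$\left(W{\left(6 + B{\left(5 \right)} \left(-5\right) \right)} + E\right) P = \left(\left(-6 + \left(6 - -5\right)\right) + 36\right) \left(-71\right) = \left(\left(-6 + \left(6 + 5\right)\right) + 36\right) \left(-71\right) = \left(\left(-6 + 11\right) + 36\right) \left(-71\right) = \left(5 + 36\right) \left(-71\right) = 41 \left(-71\right) = -2911$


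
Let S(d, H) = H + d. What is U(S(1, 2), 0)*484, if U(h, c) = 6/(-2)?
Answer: -1452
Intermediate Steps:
U(h, c) = -3 (U(h, c) = 6*(-½) = -3)
U(S(1, 2), 0)*484 = -3*484 = -1452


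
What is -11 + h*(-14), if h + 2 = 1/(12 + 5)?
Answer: 275/17 ≈ 16.176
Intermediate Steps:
h = -33/17 (h = -2 + 1/(12 + 5) = -2 + 1/17 = -33/17 ≈ -1.9412)
-11 + h*(-14) = -11 - 33/17*(-14) = -11 + 462/17 = 275/17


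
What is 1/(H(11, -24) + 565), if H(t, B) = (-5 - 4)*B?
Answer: 1/781 ≈ 0.0012804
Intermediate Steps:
H(t, B) = -9*B
1/(H(11, -24) + 565) = 1/(-9*(-24) + 565) = 1/(216 + 565) = 1/781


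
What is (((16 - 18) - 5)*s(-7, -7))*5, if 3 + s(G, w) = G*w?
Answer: -1610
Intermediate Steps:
s(G, w) = -3 + G*w
(((16 - 18) - 5)*s(-7, -7))*5 = (((16 - 18) - 5)*(-3 - 7*(-7)))*5 = ((-2 - 5)*(-3 + 49))*5 = -7*46*5 = -322*5 = -1610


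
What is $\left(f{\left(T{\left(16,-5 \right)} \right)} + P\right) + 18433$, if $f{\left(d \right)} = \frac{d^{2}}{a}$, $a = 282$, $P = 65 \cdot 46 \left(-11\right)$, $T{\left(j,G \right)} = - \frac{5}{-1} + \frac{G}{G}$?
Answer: $- \frac{679473}{47} \approx -14457.0$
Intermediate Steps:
$T{\left(j,G \right)} = 6$ ($T{\left(j,G \right)} = \left(-5\right) \left(-1\right) + 1 = 5 + 1 = 6$)
$P = -32890$ ($P = 2990 \left(-11\right) = -32890$)
$f{\left(d \right)} = \frac{d^{2}}{282}$
$\left(f{\left(T{\left(16,-5 \right)} \right)} + P\right) + 18433 = \left(\frac{6^{2}}{282} - 32890\right) + 18433 = \left(\frac{1}{282} \cdot 36 - 32890\right) + 18433 = \left(\frac{6}{47} - 32890\right) + 18433 = - \frac{1545824}{47} + 18433 = - \frac{679473}{47}$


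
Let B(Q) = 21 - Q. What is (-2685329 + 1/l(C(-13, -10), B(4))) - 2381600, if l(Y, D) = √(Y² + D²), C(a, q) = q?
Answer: -5066929 + √389/389 ≈ -5.0669e+6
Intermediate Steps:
l(Y, D) = √(D² + Y²)
(-2685329 + 1/l(C(-13, -10), B(4))) - 2381600 = (-2685329 + 1/(√((21 - 1*4)² + (-10)²))) - 2381600 = (-2685329 + 1/(√((21 - 4)² + 100))) - 2381600 = (-2685329 + 1/(√(17² + 100))) - 2381600 = (-2685329 + 1/(√(289 + 100))) - 2381600 = (-2685329 + 1/(√389)) - 2381600 = (-2685329 + √389/389) - 2381600 = -5066929 + √389/389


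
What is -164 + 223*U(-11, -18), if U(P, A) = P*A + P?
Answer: 41537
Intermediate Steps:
U(P, A) = P + A*P (U(P, A) = A*P + P = P + A*P)
-164 + 223*U(-11, -18) = -164 + 223*(-11*(1 - 18)) = -164 + 223*(-11*(-17)) = -164 + 223*187 = -164 + 41701 = 41537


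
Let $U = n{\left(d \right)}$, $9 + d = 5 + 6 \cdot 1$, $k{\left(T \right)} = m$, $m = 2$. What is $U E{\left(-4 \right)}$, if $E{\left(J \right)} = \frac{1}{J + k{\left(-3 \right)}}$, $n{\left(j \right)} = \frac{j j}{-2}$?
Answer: $1$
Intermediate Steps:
$k{\left(T \right)} = 2$
$d = 2$ ($d = -9 + \left(5 + 6 \cdot 1\right) = -9 + \left(5 + 6\right) = -9 + 11 = 2$)
$n{\left(j \right)} = - \frac{j^{2}}{2}$ ($n{\left(j \right)} = j^{2} \left(- \frac{1}{2}\right) = - \frac{j^{2}}{2}$)
$U = -2$ ($U = - \frac{2^{2}}{2} = \left(- \frac{1}{2}\right) 4 = -2$)
$E{\left(J \right)} = \frac{1}{2 + J}$ ($E{\left(J \right)} = \frac{1}{J + 2} = \frac{1}{2 + J}$)
$U E{\left(-4 \right)} = - \frac{2}{2 - 4} = - \frac{2}{-2} = \left(-2\right) \left(- \frac{1}{2}\right) = 1$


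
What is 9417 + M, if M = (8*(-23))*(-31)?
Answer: 15121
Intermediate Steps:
M = 5704 (M = -184*(-31) = 5704)
9417 + M = 9417 + 5704 = 15121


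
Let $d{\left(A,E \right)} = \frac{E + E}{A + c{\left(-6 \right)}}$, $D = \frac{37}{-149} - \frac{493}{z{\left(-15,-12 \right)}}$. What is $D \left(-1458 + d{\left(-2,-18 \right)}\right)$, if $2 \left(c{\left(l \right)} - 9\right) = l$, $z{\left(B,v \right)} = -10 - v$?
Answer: $\frac{107869977}{298} \approx 3.6198 \cdot 10^{5}$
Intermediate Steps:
$c{\left(l \right)} = 9 + \frac{l}{2}$
$D = - \frac{73531}{298}$ ($D = \frac{37}{-149} - \frac{493}{-10 - -12} = 37 \left(- \frac{1}{149}\right) - \frac{493}{-10 + 12} = - \frac{37}{149} - \frac{493}{2} = - \frac{73531}{298} \approx -246.75$)
$d{\left(A,E \right)} = \frac{2 E}{6 + A}$ ($d{\left(A,E \right)} = \frac{E + E}{A + \left(9 + \frac{1}{2} \left(-6\right)\right)} = \frac{2 E}{A + \left(9 - 3\right)} = \frac{2 E}{A + 6} = \frac{2 E}{6 + A}$)
$D \left(-1458 + d{\left(-2,-18 \right)}\right) = - \frac{73531 \left(-1458 + 2 \left(-18\right) \frac{1}{6 - 2}\right)}{298} = - \frac{73531 \left(-1458 + 2 \left(-18\right) \frac{1}{4}\right)}{298} = - \frac{73531 \left(-1458 - 9\right)}{298} = \left(- \frac{73531}{298}\right) \left(-1467\right) = \frac{107869977}{298}$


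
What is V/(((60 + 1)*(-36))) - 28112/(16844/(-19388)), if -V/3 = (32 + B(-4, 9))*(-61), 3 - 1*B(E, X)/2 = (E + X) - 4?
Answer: 136246231/4211 ≈ 32355.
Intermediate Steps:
B(E, X) = 14 - 2*E - 2*X (B(E, X) = 6 - 2*((E + X) - 4) = 6 - 2*(-4 + E + X) = 6 + (8 - 2*E - 2*X) = 14 - 2*E - 2*X)
V = 6588 (V = -3*(32 + (14 - 2*(-4) - 2*9))*(-61) = -3*(32 + (14 + 8 - 18))*(-61) = -3*(32 + 4)*(-61) = -108*(-61) = -3*(-2196) = 6588)
V/(((60 + 1)*(-36))) - 28112/(16844/(-19388)) = 6588/(((60 + 1)*(-36))) - 28112/(16844/(-19388)) = 6588/((61*(-36))) - 28112/(16844*(-1/19388)) = 6588/(-2196) - 28112/(-4211/4847) = 6588*(-1/2196) - 28112*(-4847/4211) = -3 + 136258864/4211 = 136246231/4211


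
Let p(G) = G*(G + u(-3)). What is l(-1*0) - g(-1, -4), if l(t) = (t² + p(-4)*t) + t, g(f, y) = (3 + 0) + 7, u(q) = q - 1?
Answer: -10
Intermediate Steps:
u(q) = -1 + q
p(G) = G*(-4 + G) (p(G) = G*(G + (-1 - 3)) = G*(G - 4) = G*(-4 + G))
g(f, y) = 10 (g(f, y) = 3 + 7 = 10)
l(t) = t² + 33*t (l(t) = (t² + (-4*(-4 - 4))*t) + t = (t² + (-4*(-8))*t) + t = (t² + 32*t) + t = t² + 33*t)
l(-1*0) - g(-1, -4) = (-1*0)*(33 - 1*0) - 1*10 = 0*(33 + 0) - 10 = 0*33 - 10 = 0 - 10 = -10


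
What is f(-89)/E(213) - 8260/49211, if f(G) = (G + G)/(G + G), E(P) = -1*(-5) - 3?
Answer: 32691/98422 ≈ 0.33215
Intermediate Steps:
E(P) = 2 (E(P) = 5 - 3 = 2)
f(G) = 1 (f(G) = (2*G)/((2*G)) = (2*G)*(1/(2*G)) = 1)
f(-89)/E(213) - 8260/49211 = 1/2 - 8260/49211 = 1*(½) - 8260*1/49211 = ½ - 8260/49211 = 32691/98422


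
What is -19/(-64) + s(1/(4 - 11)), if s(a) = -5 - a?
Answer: -2043/448 ≈ -4.5603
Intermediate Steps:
-19/(-64) + s(1/(4 - 11)) = -19/(-64) + (-5 - 1/(4 - 11)) = -19*(-1/64) + (-5 - 1/(-7)) = 19/64 + (-5 - 1*(-1/7)) = 19/64 + (-5 + 1/7) = 19/64 - 34/7 = -2043/448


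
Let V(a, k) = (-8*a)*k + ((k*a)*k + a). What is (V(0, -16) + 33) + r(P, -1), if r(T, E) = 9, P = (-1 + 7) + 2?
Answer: 42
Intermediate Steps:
P = 8 (P = 6 + 2 = 8)
V(a, k) = a + a*k**2 - 8*a*k (V(a, k) = -8*a*k + ((a*k)*k + a) = -8*a*k + (a*k**2 + a) = -8*a*k + (a + a*k**2) = a + a*k**2 - 8*a*k)
(V(0, -16) + 33) + r(P, -1) = (0*(1 + (-16)**2 - 8*(-16)) + 33) + 9 = (0*(1 + 256 + 128) + 33) + 9 = (0*385 + 33) + 9 = (0 + 33) + 9 = 33 + 9 = 42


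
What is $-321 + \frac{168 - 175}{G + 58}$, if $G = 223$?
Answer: $- \frac{90208}{281} \approx -321.02$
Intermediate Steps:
$-321 + \frac{168 - 175}{G + 58} = -321 + \frac{168 - 175}{223 + 58} = -321 - \frac{7}{281} = - \frac{90208}{281}$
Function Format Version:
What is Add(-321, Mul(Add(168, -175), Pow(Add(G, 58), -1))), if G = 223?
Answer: Rational(-90208, 281) ≈ -321.02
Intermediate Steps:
Add(-321, Mul(Add(168, -175), Pow(Add(G, 58), -1))) = Add(-321, Mul(Add(168, -175), Pow(Add(223, 58), -1))) = Add(-321, Mul(-7, Pow(281, -1))) = Add(-321, Mul(-7, Rational(1, 281))) = Add(-321, Rational(-7, 281)) = Rational(-90208, 281)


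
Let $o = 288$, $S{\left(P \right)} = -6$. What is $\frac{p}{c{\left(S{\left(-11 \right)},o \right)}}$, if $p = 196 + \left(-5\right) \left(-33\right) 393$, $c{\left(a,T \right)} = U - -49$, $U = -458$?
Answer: $- \frac{65041}{409} \approx -159.02$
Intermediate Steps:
$c{\left(a,T \right)} = -409$ ($c{\left(a,T \right)} = -458 - -49 = -458 + 49 = -409$)
$p = 65041$ ($p = 196 + 165 \cdot 393 = 196 + 64845 = 65041$)
$\frac{p}{c{\left(S{\left(-11 \right)},o \right)}} = \frac{65041}{-409} = 65041 \left(- \frac{1}{409}\right) = - \frac{65041}{409}$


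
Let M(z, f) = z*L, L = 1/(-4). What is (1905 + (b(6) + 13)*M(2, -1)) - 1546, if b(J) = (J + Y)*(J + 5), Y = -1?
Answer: 325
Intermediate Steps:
L = -1/4 (L = 1*(-1/4) = -1/4 ≈ -0.25000)
M(z, f) = -z/4 (M(z, f) = z*(-1/4) = -z/4)
b(J) = (-1 + J)*(5 + J) (b(J) = (J - 1)*(J + 5) = (-1 + J)*(5 + J))
(1905 + (b(6) + 13)*M(2, -1)) - 1546 = (1905 + ((-5 + 6**2 + 4*6) + 13)*(-1/4*2)) - 1546 = (1905 + ((-5 + 36 + 24) + 13)*(-1/2)) - 1546 = (1905 + (55 + 13)*(-1/2)) - 1546 = (1905 + 68*(-1/2)) - 1546 = (1905 - 34) - 1546 = 1871 - 1546 = 325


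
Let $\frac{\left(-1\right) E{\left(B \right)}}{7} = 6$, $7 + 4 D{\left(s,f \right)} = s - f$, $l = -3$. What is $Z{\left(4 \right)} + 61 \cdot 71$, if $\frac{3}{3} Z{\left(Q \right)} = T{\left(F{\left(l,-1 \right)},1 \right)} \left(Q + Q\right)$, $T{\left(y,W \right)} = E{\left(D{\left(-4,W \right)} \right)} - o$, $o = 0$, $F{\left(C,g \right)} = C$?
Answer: $3995$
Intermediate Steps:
$D{\left(s,f \right)} = - \frac{7}{4} - \frac{f}{4} + \frac{s}{4}$ ($D{\left(s,f \right)} = - \frac{7}{4} + \frac{s - f}{4} = - \frac{7}{4} - \left(- \frac{s}{4} + \frac{f}{4}\right) = - \frac{7}{4} - \frac{f}{4} + \frac{s}{4}$)
$E{\left(B \right)} = -42$ ($E{\left(B \right)} = \left(-7\right) 6 = -42$)
$T{\left(y,W \right)} = -42$ ($T{\left(y,W \right)} = -42 - 0 = -42 + 0 = -42$)
$Z{\left(Q \right)} = - 84 Q$ ($Z{\left(Q \right)} = - 42 \left(Q + Q\right) = - 42 \cdot 2 Q = - 84 Q$)
$Z{\left(4 \right)} + 61 \cdot 71 = \left(-84\right) 4 + 61 \cdot 71 = -336 + 4331 = 3995$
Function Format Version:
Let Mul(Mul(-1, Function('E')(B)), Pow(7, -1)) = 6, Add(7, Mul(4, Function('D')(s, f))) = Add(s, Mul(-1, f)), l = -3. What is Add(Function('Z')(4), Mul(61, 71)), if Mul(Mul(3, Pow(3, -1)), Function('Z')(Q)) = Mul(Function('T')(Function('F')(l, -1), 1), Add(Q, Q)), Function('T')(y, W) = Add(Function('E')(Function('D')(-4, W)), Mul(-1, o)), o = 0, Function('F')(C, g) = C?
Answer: 3995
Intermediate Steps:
Function('D')(s, f) = Add(Rational(-7, 4), Mul(Rational(-1, 4), f), Mul(Rational(1, 4), s)) (Function('D')(s, f) = Add(Rational(-7, 4), Mul(Rational(1, 4), Add(s, Mul(-1, f)))) = Add(Rational(-7, 4), Add(Mul(Rational(-1, 4), f), Mul(Rational(1, 4), s))) = Add(Rational(-7, 4), Mul(Rational(-1, 4), f), Mul(Rational(1, 4), s)))
Function('E')(B) = -42 (Function('E')(B) = Mul(-7, 6) = -42)
Function('T')(y, W) = -42 (Function('T')(y, W) = Add(-42, Mul(-1, 0)) = Add(-42, 0) = -42)
Function('Z')(Q) = Mul(-84, Q) (Function('Z')(Q) = Mul(-42, Add(Q, Q)) = Mul(-42, Mul(2, Q)) = Mul(-84, Q))
Add(Function('Z')(4), Mul(61, 71)) = Add(Mul(-84, 4), Mul(61, 71)) = Add(-336, 4331) = 3995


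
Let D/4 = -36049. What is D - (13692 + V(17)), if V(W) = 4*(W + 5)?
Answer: -157976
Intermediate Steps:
V(W) = 20 + 4*W (V(W) = 4*(5 + W) = 20 + 4*W)
D = -144196 (D = 4*(-36049) = -144196)
D - (13692 + V(17)) = -144196 - (13692 + (20 + 4*17)) = -144196 - (13692 + (20 + 68)) = -144196 - (13692 + 88) = -144196 - 1*13780 = -144196 - 13780 = -157976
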